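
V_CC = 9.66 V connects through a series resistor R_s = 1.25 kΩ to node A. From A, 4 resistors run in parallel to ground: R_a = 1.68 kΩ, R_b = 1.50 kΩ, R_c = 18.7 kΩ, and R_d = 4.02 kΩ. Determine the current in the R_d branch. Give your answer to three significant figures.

Equivalent of the parallel group: R_p = 0.6393 kΩ.
V_A by voltage divider: V_A = 9.66 × 0.6393/(1.25 + 0.6393) = 3.269 V.
Branch current I = V_A/R_d = 3.269/4.02 = 0.8131 mA.
(Check via current divider: I_total = 5.113 mA; share G_k/ΣG = 0.1590 → same result.)

I ≈ 0.813 mA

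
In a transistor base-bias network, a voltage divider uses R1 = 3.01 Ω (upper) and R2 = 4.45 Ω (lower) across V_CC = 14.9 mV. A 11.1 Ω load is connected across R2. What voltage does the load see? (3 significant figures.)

The load sits in parallel with R2, giving an effective lower resistance R2' = R2·R_L/(R2+R_L) = 3.177 Ω.
Voltage divider with the loaded lower leg: V_out = 14.9 × 3.177/(3.01 + 3.177) = 14.9 × 0.5135 = 7.651 mV.
(Unloaded it would be 8.89 mV; the load pulls it down.)

V_out ≈ 7.65 mV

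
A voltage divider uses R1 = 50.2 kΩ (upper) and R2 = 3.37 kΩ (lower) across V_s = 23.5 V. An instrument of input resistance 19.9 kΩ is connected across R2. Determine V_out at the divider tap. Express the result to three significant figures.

R2 ‖ R_L = (3.37 × 19.9)/(3.37 + 19.9) = 2.882 kΩ.
Then V_out = V_s · R2'/(R1 + R2') = 23.5 × 2.882/53.08 = 1.276 V.

V_out ≈ 1.28 V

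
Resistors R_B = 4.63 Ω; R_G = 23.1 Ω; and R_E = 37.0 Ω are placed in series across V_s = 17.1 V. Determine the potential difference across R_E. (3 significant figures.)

Total series resistance ΣR = 4.63 + 23.1 + 37.0 = 64.73 Ω.
By the voltage-divider rule, V = 17.1 × 37.00/64.73 = 9.774 V.

V ≈ 9.77 V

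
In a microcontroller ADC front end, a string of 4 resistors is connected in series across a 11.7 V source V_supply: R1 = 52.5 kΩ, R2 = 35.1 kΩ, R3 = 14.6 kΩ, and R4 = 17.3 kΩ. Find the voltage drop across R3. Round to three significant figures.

Series total: ΣR = 52.5 + 35.1 + 14.6 + 17.3 = 119.5 kΩ.
By the voltage-divider rule, V = 11.7 × 14.60/119.5 = 1.429 V.

V ≈ 1.43 V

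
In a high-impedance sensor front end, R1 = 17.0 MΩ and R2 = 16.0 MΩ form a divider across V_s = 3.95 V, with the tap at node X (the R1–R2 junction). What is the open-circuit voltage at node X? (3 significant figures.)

With X open, the divider is unloaded: V_th = 3.95 × 16.0/33.00 = 1.915 V.

V_th ≈ 1.92 V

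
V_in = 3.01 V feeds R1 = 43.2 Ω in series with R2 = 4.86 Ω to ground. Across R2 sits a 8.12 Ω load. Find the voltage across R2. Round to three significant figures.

V_out ≈ 0.198 V

First combine the lower leg with the load: R2 ‖ R_L = 3.040 Ω.
Then V_out = V_in · R2'/(R1 + R2') = 3.01 × 3.040/46.24 = 0.1979 V.
(Unloaded it would be 0.304 V; the load pulls it down.)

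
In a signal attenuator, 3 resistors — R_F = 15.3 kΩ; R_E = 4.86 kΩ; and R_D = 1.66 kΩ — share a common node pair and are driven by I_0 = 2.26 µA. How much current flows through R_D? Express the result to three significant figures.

I ≈ 1.56 µA

ΣG = 1/15.3 + 1/4.86 + 1/1.66 = 0.8735.
Current divider: I(R_D) = I_0 · G_k/ΣG = 2.26 × (0.6024/0.8735) = 2.26 × 0.6896 = 1.559 µA.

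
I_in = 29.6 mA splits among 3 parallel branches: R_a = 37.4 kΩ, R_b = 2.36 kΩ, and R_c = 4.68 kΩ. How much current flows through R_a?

Conductances: ΣG = 1/37.4 + 1/2.36 + 1/4.68 = 0.6641 (1/kΩ).
By the current-divider rule, I = I_in · G_k/ΣG = 29.6 × 0.04026 = 1.192 mA.

I ≈ 1.19 mA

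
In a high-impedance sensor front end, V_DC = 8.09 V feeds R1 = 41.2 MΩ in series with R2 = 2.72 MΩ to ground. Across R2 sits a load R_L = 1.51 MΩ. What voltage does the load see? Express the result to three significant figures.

V_out ≈ 0.186 V

The load sits in parallel with R2, giving an effective lower resistance R2' = R2·R_L/(R2+R_L) = 0.9710 MΩ.
Voltage divider with the loaded lower leg: V_out = 8.09 × 0.9710/(41.2 + 0.9710) = 8.09 × 0.02302 = 0.1863 V.
(Unloaded it would be 0.501 V; the load pulls it down.)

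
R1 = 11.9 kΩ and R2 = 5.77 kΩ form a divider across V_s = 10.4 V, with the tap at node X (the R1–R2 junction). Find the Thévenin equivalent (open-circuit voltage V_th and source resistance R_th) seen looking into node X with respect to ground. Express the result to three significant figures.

Open-circuit (no load on X): V_th = V_s · R2/(R1 + R2) = 10.4 × 5.77/(11.90 + 5.77) = 3.396 V.
Zeroing V_s shorts the top of R1 to ground, so R_th = R1 ‖ R2 = 3.886 kΩ.

V_th ≈ 3.40 V, R_th ≈ 3.89 kΩ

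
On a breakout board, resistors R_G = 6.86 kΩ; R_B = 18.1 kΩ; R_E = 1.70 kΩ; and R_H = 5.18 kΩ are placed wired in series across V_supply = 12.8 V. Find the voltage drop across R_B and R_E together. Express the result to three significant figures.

V ≈ 7.96 V

Series total: ΣR = 6.86 + 18.1 + 1.70 + 5.18 = 31.84 kΩ.
R_{R_B..R_E} = 18.1 + 1.70 = 19.80 kΩ.
Voltage divider: V = V_supply · (19.80 / 31.84) = 12.8 × 0.6219 = 7.960 V.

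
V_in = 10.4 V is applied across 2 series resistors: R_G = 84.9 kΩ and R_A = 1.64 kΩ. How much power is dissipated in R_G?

P ≈ 1.23 mW

The common current is I = 10.4/86.54 = 0.1202 mA.
P = I²R = 0.01444 × 84.9 = 1.226 mW.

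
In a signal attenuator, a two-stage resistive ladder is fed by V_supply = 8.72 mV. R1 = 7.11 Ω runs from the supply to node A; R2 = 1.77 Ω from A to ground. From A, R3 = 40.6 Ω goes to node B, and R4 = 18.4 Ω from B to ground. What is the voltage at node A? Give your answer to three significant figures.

V_A ≈ 1.70 mV

Node A sees R2 in parallel with the series input of stage 2, R3 + R4 = 59.00 Ω.
Effective lower resistance at A: R2 ‖ 59.00 = 1.718 Ω.
So V_A = 8.72 × 0.1946 = 1.697 mV.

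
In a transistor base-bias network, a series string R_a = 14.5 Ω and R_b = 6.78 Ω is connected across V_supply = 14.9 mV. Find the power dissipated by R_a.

P ≈ 7.11 µW

ΣR = 21.28 Ω → I = 14.9/21.28 = 0.7002 mA.
P(R_a) = I²·R_a = (0.7002)² × 14.5 = 7.109 µW.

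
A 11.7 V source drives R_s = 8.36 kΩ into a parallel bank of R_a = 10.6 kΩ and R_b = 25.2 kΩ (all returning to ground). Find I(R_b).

I ≈ 0.219 mA

Equivalent of the parallel group: R_p = 7.461 kΩ.
V_A by voltage divider: V_A = 11.7 × 7.461/(8.36 + 7.461) = 5.518 V.
Branch current I = V_A/R_b = 5.518/25.2 = 0.2190 mA.
(Check via current divider: I_total = 0.7395 mA; share G_k/ΣG = 0.2961 → same result.)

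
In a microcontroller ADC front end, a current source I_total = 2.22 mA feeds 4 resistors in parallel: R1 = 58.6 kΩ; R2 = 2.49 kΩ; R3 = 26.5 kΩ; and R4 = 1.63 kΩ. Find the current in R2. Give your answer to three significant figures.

I ≈ 0.833 mA

ΣG = 1/58.6 + 1/2.49 + 1/26.5 + 1/1.63 = 1.070.
R2 takes the fraction G_k/ΣG = 0.4016/1.070 = 0.3754, so I = 2.22 × 0.3754 = 0.8333 mA.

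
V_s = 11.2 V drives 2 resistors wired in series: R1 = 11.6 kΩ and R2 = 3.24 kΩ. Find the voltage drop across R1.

V ≈ 8.75 V

Series total: ΣR = 11.6 + 3.24 = 14.84 kΩ.
By the voltage-divider rule, V = 11.2 × 11.60/14.84 = 8.755 V.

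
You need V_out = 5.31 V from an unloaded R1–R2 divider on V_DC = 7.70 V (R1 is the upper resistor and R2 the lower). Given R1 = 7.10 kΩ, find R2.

Required fraction k = V_out/V_DC = 0.6896.
So R2 = R1 · V_out/(V_DC − V_out) = 7.10 × 5.31/(7.70 − 5.31) = 7.10 × 2.222 = 15.77 kΩ.

R2 ≈ 15.8 kΩ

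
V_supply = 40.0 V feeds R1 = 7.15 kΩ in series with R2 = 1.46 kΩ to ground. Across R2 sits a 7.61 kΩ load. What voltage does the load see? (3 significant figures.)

V_out ≈ 5.85 V

R2 ‖ R_L = (1.46 × 7.61)/(1.46 + 7.61) = 1.225 kΩ.
Voltage divider with the loaded lower leg: V_out = 40.0 × 1.225/(7.15 + 1.225) = 40.0 × 0.1463 = 5.851 V.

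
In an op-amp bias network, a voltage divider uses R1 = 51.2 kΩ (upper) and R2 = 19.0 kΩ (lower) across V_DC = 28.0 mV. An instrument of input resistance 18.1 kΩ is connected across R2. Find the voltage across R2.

V_out ≈ 4.29 mV

The load sits in parallel with R2, giving an effective lower resistance R2' = R2·R_L/(R2+R_L) = 9.270 kΩ.
Then V_out = V_DC · R2'/(R1 + R2') = 28.0 × 9.270/60.47 = 4.292 mV.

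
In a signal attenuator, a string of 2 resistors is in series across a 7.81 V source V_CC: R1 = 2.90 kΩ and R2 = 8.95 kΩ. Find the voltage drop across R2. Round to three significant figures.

Series total: ΣR = 2.90 + 8.95 = 11.85 kΩ.
By the voltage-divider rule, V = 7.81 × 8.950/11.85 = 5.899 V.

V ≈ 5.90 V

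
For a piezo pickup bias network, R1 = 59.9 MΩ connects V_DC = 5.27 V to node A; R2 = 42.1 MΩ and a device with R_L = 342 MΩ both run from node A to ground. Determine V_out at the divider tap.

V_out ≈ 2.03 V

The load sits in parallel with R2, giving an effective lower resistance R2' = R2·R_L/(R2+R_L) = 37.49 MΩ.
Then V_out = V_DC · R2'/(R1 + R2') = 5.27 × 37.49/97.39 = 2.029 V.
(Unloaded it would be 2.18 V; the load pulls it down.)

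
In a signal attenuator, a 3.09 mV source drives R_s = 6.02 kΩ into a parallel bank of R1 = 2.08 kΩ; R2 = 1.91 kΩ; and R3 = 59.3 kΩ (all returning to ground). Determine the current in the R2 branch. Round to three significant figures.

I ≈ 0.226 µA

Equivalent of the parallel group: R_p = 0.9792 kΩ.
V_A by voltage divider: V_A = 3.09 × 0.9792/(6.02 + 0.9792) = 0.4323 mV.
I(R2) = V_A / R2 = 0.4323/1.91 = 0.2263 µA.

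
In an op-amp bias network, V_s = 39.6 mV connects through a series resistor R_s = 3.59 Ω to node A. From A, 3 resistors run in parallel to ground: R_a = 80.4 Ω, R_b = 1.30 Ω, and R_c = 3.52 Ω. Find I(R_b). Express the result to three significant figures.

Combine the parallel branches: R_p = (1/80.4 + 1/1.30 + 1/3.52)⁻¹ = 0.9383 Ω.
Node voltage V_A = V_s · R_p/(R_s + R_p) = 39.6 × 0.2072 = 8.205 mV.
Branch current I = V_A/R_b = 8.205/1.30 = 6.312 mA.

I ≈ 6.31 mA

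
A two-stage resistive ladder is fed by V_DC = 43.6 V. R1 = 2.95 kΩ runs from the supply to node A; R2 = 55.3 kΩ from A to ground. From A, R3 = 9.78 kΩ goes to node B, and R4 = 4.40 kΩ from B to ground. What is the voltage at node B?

The second stage (R3 + R4 = 14.18 kΩ) loads node A in parallel with R2.
Effective lower resistance at A: R2 ‖ 14.18 = 11.29 kΩ.
First divider: V_A = V_DC · 11.29/(2.95 + 11.29) = 34.57 V.
Then the unloaded second divider: V_B = V_A × R4/(R3+R4) = 34.57 × 0.3103 = 10.73 V.

V_B ≈ 10.7 V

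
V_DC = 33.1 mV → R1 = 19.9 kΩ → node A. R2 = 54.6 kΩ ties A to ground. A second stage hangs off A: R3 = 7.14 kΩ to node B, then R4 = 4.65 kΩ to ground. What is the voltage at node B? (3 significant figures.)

Looking into the second stage from A: R3 + R4 = 11.79 kΩ appears in parallel with R2.
Effective lower resistance at A: R2 ‖ 11.79 = 9.696 kΩ.
So V_A = 33.1 × 0.3276 = 10.84 mV.
Then the unloaded second divider: V_B = V_A × R4/(R3+R4) = 10.84 × 0.3944 = 4.277 mV.

V_B ≈ 4.28 mV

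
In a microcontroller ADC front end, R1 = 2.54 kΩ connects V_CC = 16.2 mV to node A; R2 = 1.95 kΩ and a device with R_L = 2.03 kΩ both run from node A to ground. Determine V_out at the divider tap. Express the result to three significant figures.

First combine the lower leg with the load: R2 ‖ R_L = 0.9946 kΩ.
Then V_out = V_CC · R2'/(R1 + R2') = 16.2 × 0.9946/3.535 = 4.559 mV.

V_out ≈ 4.56 mV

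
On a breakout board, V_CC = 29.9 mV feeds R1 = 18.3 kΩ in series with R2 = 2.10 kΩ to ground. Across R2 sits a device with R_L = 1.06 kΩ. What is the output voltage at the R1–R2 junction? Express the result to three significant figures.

V_out ≈ 1.11 mV

First combine the lower leg with the load: R2 ‖ R_L = 0.7044 kΩ.
Then V_out = V_CC · R2'/(R1 + R2') = 29.9 × 0.7044/19.00 = 1.108 mV.
(Unloaded it would be 3.08 mV; the load pulls it down.)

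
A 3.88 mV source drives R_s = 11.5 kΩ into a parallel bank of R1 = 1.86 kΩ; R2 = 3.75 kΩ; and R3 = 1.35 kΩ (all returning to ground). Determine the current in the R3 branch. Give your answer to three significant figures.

Equivalent of the parallel group: R_p = 0.6472 kΩ.
V_A = 3.88 × 0.6472/12.15 = 0.2067 mV.
I(R3) = V_A / R3 = 0.2067/1.35 = 0.1531 µA.

I ≈ 0.153 µA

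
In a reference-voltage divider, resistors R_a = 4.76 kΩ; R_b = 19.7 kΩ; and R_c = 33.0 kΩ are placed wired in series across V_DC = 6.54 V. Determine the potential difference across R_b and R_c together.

V ≈ 6.00 V

ΣR = 4.76 + 19.7 + 33.0 = 57.46 kΩ.
R_{R_b..R_c} = 19.7 + 33.0 = 52.70 kΩ.
By the voltage-divider rule, V = 6.54 × 52.70/57.46 = 5.998 V.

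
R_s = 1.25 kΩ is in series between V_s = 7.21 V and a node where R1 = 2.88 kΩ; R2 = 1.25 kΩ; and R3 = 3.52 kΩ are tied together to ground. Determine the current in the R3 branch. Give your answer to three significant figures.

Parallel bank: R_p = 1/(1/2.88 + 1/1.25 + 1/3.52) = 0.6987 kΩ.
V_A = 7.21 × 0.6987/1.949 = 2.585 V.
I(R3) = V_A / R3 = 2.585/3.52 = 0.7344 mA.

I ≈ 0.734 mA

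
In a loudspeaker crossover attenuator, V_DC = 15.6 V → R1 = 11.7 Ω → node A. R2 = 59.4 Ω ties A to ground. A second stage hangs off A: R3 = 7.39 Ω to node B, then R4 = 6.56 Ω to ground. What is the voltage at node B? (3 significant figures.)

Looking into the second stage from A: R3 + R4 = 13.95 Ω appears in parallel with R2.
R2 ‖ (R3+R4) = 11.30 Ω.
First divider: V_A = V_DC · 11.30/(11.7 + 11.30) = 7.663 V.
Stage 2 is unloaded, so V_B = V_A · R4/(R3+R4) = 7.663 × 6.56/13.95 = 3.604 V.

V_B ≈ 3.60 V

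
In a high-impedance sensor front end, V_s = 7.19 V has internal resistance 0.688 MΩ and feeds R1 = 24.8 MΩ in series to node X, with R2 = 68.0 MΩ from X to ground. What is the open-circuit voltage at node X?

V_th ≈ 5.23 V

R1' = 0.688 + 24.8 = 25.49 MΩ (source resistance + R1).
With X open, the divider is unloaded: V_th = 7.19 × 68.0/93.49 = 5.230 V.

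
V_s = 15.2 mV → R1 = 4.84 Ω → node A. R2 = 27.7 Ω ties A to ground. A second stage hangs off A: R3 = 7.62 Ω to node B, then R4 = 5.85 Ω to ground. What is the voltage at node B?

V_B ≈ 4.30 mV

Looking into the second stage from A: R3 + R4 = 13.47 Ω appears in parallel with R2.
Effective lower resistance at A: R2 ‖ 13.47 = 9.063 Ω.
First divider: V_A = V_s · 9.063/(4.84 + 9.063) = 9.908 mV.
Stage 2 is unloaded, so V_B = V_A · R4/(R3+R4) = 9.908 × 5.85/13.47 = 4.303 mV.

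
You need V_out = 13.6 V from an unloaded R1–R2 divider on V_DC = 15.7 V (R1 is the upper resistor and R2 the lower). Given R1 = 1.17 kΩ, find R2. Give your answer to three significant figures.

V_out/V_DC = R2/(R1+R2) = 0.8662.
Rearranging, R2 = R1·k/(1−k) = 1.17 × 6.476 = 7.577 kΩ.

R2 ≈ 7.58 kΩ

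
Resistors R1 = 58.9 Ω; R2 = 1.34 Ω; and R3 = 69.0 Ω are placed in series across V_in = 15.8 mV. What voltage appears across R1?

Total series resistance ΣR = 58.9 + 1.34 + 69.0 = 129.2 Ω.
By the voltage-divider rule, V = 15.8 × 58.90/129.2 = 7.201 mV.

V ≈ 7.20 mV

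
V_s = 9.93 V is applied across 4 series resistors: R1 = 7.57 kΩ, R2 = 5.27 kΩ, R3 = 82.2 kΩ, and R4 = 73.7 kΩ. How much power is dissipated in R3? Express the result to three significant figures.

P ≈ 0.285 mW

Series current I = V_s/ΣR = 9.93/168.7 = 0.05885 mA.
P = I²R = 0.003463 × 82.2 = 0.2847 mW.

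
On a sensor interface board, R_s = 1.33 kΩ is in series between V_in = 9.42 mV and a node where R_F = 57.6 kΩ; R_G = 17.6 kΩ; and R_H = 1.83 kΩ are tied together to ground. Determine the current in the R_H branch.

Equivalent of the parallel group: R_p = 1.611 kΩ.
V_A = 9.42 × 1.611/2.941 = 5.160 mV.
I(R_H) = V_A / R_H = 5.160/1.83 = 2.820 µA.

I ≈ 2.82 µA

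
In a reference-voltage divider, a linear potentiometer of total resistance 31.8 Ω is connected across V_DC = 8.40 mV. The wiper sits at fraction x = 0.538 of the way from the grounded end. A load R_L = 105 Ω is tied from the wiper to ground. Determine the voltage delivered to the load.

The pot divides into 14.69 Ω above the wiper and 17.11 Ω below.
(x·R_p) ‖ R_L = 14.71 Ω.
V_out = 8.40 × 14.71/(14.69 + 14.71) = 4.203 mV.
(Unloaded: V_out = x·V_DC = 4.52 mV.)

V_out ≈ 4.20 mV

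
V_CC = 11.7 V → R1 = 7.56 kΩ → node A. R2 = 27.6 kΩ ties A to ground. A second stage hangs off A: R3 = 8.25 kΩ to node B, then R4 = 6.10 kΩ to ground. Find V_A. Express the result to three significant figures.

The second stage (R3 + R4 = 14.35 kΩ) loads node A in parallel with R2.
R2 ‖ (R3+R4) = 9.441 kΩ.
V_A = 11.7 × 9.441/(7.56 + 9.441) = 6.497 V.

V_A ≈ 6.50 V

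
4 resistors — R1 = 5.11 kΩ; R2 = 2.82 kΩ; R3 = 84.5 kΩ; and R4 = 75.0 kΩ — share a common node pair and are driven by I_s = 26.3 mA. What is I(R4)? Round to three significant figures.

Conductances: ΣG = 1/5.11 + 1/2.82 + 1/84.5 + 1/75.0 = 0.5755 (1/kΩ).
Current divider: I(R4) = I_s · G_k/ΣG = 26.3 × (0.01333/0.5755) = 26.3 × 0.02317 = 0.6094 mA.

I ≈ 0.609 mA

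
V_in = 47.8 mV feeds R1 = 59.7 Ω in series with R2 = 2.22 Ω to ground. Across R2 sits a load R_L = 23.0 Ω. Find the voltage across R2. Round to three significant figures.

First combine the lower leg with the load: R2 ‖ R_L = 2.025 Ω.
Voltage divider with the loaded lower leg: V_out = 47.8 × 2.025/(59.7 + 2.025) = 47.8 × 0.03280 = 1.568 mV.

V_out ≈ 1.57 mV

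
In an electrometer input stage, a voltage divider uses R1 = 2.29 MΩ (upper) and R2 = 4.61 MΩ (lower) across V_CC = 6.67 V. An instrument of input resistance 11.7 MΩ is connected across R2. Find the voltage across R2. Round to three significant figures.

V_out ≈ 3.94 V

First combine the lower leg with the load: R2 ‖ R_L = 3.307 MΩ.
Now apply the divider: V_out = 6.67 × 0.5909 = 3.941 V.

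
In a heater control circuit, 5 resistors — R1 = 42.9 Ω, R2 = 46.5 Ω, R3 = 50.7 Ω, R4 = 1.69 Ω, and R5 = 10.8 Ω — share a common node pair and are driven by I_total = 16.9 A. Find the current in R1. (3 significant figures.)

I ≈ 0.526 A

Conductances: ΣG = 1/42.9 + 1/46.5 + 1/50.7 + 1/1.69 + 1/10.8 = 0.7488 (1/Ω).
By the current-divider rule, I = I_total · G_k/ΣG = 16.9 × 0.03113 = 0.5261 A.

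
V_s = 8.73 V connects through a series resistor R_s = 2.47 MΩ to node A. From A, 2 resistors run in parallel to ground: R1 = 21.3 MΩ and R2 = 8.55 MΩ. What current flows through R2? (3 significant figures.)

I ≈ 0.727 µA

Combine the parallel branches: R_p = (1/21.3 + 1/8.55)⁻¹ = 6.101 MΩ.
Node voltage V_A = V_s · R_p/(R_s + R_p) = 8.73 × 0.7118 = 6.214 V.
I(R2) = V_A / R2 = 6.214/8.55 = 0.7268 µA.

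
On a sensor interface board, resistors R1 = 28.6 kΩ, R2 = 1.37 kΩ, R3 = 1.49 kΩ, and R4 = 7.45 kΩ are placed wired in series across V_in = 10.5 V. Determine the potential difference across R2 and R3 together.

V ≈ 0.772 V

ΣR = 28.6 + 1.37 + 1.49 + 7.45 = 38.91 kΩ.
R_{R2..R3} = 1.37 + 1.49 = 2.860 kΩ.
By the voltage-divider rule, V = 10.5 × 2.860/38.91 = 0.7718 V.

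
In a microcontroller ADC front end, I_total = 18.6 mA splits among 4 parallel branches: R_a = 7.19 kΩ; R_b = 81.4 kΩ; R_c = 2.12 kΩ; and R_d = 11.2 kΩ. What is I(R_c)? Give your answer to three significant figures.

Conductances: ΣG = 1/7.19 + 1/81.4 + 1/2.12 + 1/11.2 = 0.7124 (1/kΩ).
Current divider: I(R_c) = I_total · G_k/ΣG = 18.6 × (0.4717/0.7124) = 18.6 × 0.6622 = 12.32 mA.

I ≈ 12.3 mA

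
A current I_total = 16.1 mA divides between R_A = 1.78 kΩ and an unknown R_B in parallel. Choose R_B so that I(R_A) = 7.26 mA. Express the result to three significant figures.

R_B ≈ 1.46 kΩ

Two-branch current divider: I_A = I_total · R_B/(R_A + R_B).
With f = 0.4509, R_B = R_A · f/(1−f) = 1.78 × 0.8213 = 1.462 kΩ.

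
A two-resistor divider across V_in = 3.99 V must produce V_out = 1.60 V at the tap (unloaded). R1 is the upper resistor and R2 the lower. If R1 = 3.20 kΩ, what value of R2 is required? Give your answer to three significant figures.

R2 ≈ 2.14 kΩ

Required fraction k = V_out/V_in = 0.4010.
R2 = R1 · 0.4010/(1 − 0.4010) = 2.142 kΩ.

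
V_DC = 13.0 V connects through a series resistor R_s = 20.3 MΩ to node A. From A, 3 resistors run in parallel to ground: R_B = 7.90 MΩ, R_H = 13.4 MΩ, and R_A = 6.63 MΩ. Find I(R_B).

I ≈ 0.202 µA

Equivalent of the parallel group: R_p = 2.841 MΩ.
V_A = 13.0 × 2.841/23.14 = 1.596 V.
I(R_B) = V_A / R_B = 1.596/7.90 = 0.2020 µA.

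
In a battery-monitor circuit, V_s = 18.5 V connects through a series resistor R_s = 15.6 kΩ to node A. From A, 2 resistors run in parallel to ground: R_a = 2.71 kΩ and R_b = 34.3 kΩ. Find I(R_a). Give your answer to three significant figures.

I ≈ 0.947 mA

Parallel bank: R_p = 1/(1/2.71 + 1/34.3) = 2.512 kΩ.
V_A by voltage divider: V_A = 18.5 × 2.512/(15.6 + 2.512) = 2.565 V.
Branch current I = V_A/R_a = 2.565/2.71 = 0.9467 mA.
(Equivalently: I_total = 1.021 mA, then current-divider fraction G_k/ΣG = 0.9268.)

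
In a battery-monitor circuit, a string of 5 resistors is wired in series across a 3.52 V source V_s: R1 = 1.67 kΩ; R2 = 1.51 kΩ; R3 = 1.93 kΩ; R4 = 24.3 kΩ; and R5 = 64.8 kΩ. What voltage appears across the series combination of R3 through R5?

V ≈ 3.40 V

ΣR = 1.67 + 1.51 + 1.93 + 24.3 + 64.8 = 94.21 kΩ.
R_{R3..R5} = 1.93 + 24.3 + 64.8 = 91.03 kΩ.
By the voltage-divider rule, V = 3.52 × 91.03/94.21 = 3.401 V.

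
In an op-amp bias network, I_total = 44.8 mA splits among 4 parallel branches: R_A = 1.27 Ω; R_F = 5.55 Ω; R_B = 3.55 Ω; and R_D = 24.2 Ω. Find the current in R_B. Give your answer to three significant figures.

Total conductance ΣG = 1/1.27 + 1/5.55 + 1/3.55 + 1/24.2 = 1.291 (units of 1/Ω).
R_B takes the fraction G_k/ΣG = 0.2817/1.291 = 0.2183, so I = 44.8 × 0.2183 = 9.778 mA.

I ≈ 9.78 mA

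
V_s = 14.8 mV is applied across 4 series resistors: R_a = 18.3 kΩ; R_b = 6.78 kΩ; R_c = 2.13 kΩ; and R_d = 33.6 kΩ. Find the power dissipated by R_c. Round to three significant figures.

P ≈ 0.126 nW

Series current I = V_s/ΣR = 14.8/60.81 = 0.2434 µA.
P = I²R = 0.05923 × 2.13 = 0.1262 nW.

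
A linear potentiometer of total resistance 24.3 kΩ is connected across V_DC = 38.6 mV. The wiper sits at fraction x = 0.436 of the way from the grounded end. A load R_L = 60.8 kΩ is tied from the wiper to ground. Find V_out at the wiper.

V_out ≈ 15.3 mV

Lower segment x·R_p = 10.59 kΩ; upper segment (1−x)·R_p = 13.71 kΩ.
(x·R_p) ‖ R_L = 9.023 kΩ.
Then V_out = V_DC · 9.023/(13.71 + 9.023) = 15.32 mV.
(Unloaded: V_out = x·V_DC = 16.8 mV.)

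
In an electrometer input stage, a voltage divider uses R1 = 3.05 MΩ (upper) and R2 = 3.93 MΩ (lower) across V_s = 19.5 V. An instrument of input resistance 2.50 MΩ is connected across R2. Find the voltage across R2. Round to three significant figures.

V_out ≈ 6.51 V

First combine the lower leg with the load: R2 ‖ R_L = 1.528 MΩ.
Voltage divider with the loaded lower leg: V_out = 19.5 × 1.528/(3.05 + 1.528) = 19.5 × 0.3338 = 6.509 V.
(Unloaded it would be 11.0 V; the load pulls it down.)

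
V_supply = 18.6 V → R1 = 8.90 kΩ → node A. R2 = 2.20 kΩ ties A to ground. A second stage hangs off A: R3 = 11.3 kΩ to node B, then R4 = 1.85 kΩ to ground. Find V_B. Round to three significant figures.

The second stage (R3 + R4 = 13.15 kΩ) loads node A in parallel with R2.
Effective lower resistance at A: R2 ‖ 13.15 = 1.885 kΩ.
First divider: V_A = V_supply · 1.885/(8.90 + 1.885) = 3.250 V.
V_B = V_A × 0.1407 = 0.4573 V.

V_B ≈ 0.457 V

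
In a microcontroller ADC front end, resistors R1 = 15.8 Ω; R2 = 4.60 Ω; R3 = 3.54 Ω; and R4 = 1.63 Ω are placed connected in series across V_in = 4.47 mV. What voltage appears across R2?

V ≈ 0.804 mV

ΣR = 15.8 + 4.60 + 3.54 + 1.63 = 25.57 Ω.
V = V_in · R/ΣR = 4.47 × 0.1799 = 0.8041 mV.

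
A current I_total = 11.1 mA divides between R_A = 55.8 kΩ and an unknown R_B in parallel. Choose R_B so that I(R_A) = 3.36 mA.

R_B ≈ 24.2 kΩ

Two-branch current divider: I_A = I_total · R_B/(R_A + R_B).
3.36/11.1 = R_B/(R_A + R_B) → R_B = R_A · (0.3027)/(1 − 0.3027) = 55.8 × 0.4341 = 24.22 kΩ.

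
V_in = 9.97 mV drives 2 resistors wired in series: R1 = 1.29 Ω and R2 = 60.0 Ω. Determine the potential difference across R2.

V ≈ 9.76 mV

Series total: ΣR = 1.29 + 60.0 = 61.29 Ω.
V = V_in · R/ΣR = 9.97 × 0.9790 = 9.760 mV.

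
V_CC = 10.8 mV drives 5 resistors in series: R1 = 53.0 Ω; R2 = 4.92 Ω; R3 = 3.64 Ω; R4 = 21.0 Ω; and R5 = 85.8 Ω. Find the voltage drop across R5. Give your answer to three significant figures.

V ≈ 5.50 mV

Total series resistance ΣR = 53.0 + 4.92 + 3.64 + 21.0 + 85.8 = 168.4 Ω.
Voltage divider: V = V_CC · (85.80 / 168.4) = 10.8 × 0.5096 = 5.504 mV.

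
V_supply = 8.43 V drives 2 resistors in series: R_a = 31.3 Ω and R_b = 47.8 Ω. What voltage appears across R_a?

Series total: ΣR = 31.3 + 47.8 = 79.10 Ω.
V = V_supply · R/ΣR = 8.43 × 0.3957 = 3.336 V.

V ≈ 3.34 V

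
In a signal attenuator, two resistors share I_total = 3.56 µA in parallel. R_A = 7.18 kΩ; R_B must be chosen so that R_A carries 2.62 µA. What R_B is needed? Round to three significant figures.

In a two-way split, I_A/I_total = R_B/(R_A + R_B).
2.62/3.56 = R_B/(R_A + R_B) → R_B = R_A · (0.7360)/(1 − 0.7360) = 7.18 × 2.787 = 20.01 kΩ.

R_B ≈ 20.0 kΩ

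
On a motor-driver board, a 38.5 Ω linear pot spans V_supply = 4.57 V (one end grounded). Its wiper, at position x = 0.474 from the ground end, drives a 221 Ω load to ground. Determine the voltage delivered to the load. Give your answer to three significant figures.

V_out ≈ 2.08 V

The pot divides into 20.25 Ω above the wiper and 18.25 Ω below.
R_L loads the lower segment: effective lower R = 16.86 Ω.
V_out = 4.57 × 16.86/(20.25 + 16.86) = 2.076 V.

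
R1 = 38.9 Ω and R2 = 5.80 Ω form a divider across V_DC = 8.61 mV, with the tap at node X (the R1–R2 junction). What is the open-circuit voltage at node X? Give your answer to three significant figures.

V_th is the unloaded tap voltage: V_DC · R2/(R1+R2) = 8.61 × 0.1298 = 1.117 mV.

V_th ≈ 1.12 mV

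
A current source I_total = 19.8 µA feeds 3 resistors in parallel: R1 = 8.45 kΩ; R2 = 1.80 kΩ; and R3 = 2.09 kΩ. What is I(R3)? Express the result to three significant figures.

I ≈ 8.22 µA

Total conductance ΣG = 1/8.45 + 1/1.80 + 1/2.09 = 1.152 (units of 1/kΩ).
By the current-divider rule, I = I_total · G_k/ΣG = 19.8 × 0.4152 = 8.221 µA.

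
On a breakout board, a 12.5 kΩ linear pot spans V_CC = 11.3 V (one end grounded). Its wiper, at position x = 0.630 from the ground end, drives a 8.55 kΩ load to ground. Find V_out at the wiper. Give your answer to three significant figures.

V_out ≈ 5.31 V

The pot divides into 4.625 kΩ above the wiper and 7.875 kΩ below.
(x·R_p) ‖ R_L = 4.099 kΩ.
Loaded-divider output: V_out = 11.3 × 0.4699 = 5.310 V.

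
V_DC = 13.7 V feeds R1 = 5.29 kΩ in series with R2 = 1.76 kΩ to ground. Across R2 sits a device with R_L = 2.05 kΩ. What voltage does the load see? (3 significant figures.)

V_out ≈ 2.08 V

R2 ‖ R_L = (1.76 × 2.05)/(1.76 + 2.05) = 0.9470 kΩ.
Voltage divider with the loaded lower leg: V_out = 13.7 × 0.9470/(5.29 + 0.9470) = 13.7 × 0.1518 = 2.080 V.
(Unloaded it would be 3.42 V; the load pulls it down.)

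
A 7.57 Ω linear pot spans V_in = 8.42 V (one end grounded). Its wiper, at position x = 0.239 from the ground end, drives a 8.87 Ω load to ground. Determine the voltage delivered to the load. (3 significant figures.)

Split the track: R_lower = x·R_p = 1.809 Ω, R_upper = (1−x)·R_p = 5.761 Ω.
R_L loads the lower segment: effective lower R = 1.503 Ω.
Loaded-divider output: V_out = 8.42 × 0.2069 = 1.742 V.

V_out ≈ 1.74 V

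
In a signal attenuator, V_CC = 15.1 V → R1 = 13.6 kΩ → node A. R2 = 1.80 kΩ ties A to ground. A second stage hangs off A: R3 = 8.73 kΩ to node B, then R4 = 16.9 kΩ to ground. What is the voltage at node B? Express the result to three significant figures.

Node A sees R2 in parallel with the series input of stage 2, R3 + R4 = 25.63 kΩ.
Effective lower resistance at A: R2 ‖ 25.63 = 1.682 kΩ.
First divider: V_A = V_CC · 1.682/(13.6 + 1.682) = 1.662 V.
Stage 2 is unloaded, so V_B = V_A · R4/(R3+R4) = 1.662 × 16.9/25.63 = 1.096 V.

V_B ≈ 1.10 V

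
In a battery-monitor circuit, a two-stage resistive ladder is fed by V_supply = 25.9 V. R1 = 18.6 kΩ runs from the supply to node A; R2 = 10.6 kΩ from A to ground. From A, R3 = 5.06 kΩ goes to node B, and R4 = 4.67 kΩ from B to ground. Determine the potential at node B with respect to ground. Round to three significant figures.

The second stage (R3 + R4 = 9.730 kΩ) loads node A in parallel with R2.
R2 ‖ (R3+R4) = 5.073 kΩ.
First divider: V_A = V_supply · 5.073/(18.6 + 5.073) = 5.550 V.
Then the unloaded second divider: V_B = V_A × R4/(R3+R4) = 5.550 × 0.4800 = 2.664 V.

V_B ≈ 2.66 V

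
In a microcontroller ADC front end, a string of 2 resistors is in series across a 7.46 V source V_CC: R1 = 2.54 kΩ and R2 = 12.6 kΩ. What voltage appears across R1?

Total series resistance ΣR = 2.54 + 12.6 = 15.14 kΩ.
Voltage divider: V = V_CC · (2.540 / 15.14) = 7.46 × 0.1678 = 1.252 V.

V ≈ 1.25 V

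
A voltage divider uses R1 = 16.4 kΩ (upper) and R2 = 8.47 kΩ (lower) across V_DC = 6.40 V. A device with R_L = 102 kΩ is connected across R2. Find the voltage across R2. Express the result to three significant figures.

The load sits in parallel with R2, giving an effective lower resistance R2' = R2·R_L/(R2+R_L) = 7.821 kΩ.
Voltage divider with the loaded lower leg: V_out = 6.40 × 7.821/(16.4 + 7.821) = 6.40 × 0.3229 = 2.066 V.
(Unloaded it would be 2.18 V; the load pulls it down.)

V_out ≈ 2.07 V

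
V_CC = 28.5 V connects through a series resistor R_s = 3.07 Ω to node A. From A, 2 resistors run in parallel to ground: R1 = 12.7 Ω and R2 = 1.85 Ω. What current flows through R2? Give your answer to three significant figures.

I ≈ 5.31 A

Equivalent of the parallel group: R_p = 1.615 Ω.
V_A by voltage divider: V_A = 28.5 × 1.615/(3.07 + 1.615) = 9.824 V.
I(R2) = V_A / R2 = 9.824/1.85 = 5.310 A.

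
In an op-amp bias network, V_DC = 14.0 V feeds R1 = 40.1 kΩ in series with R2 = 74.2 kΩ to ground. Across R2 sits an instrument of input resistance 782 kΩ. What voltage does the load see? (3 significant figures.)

The load sits in parallel with R2, giving an effective lower resistance R2' = R2·R_L/(R2+R_L) = 67.77 kΩ.
Now apply the divider: V_out = 14.0 × 0.6283 = 8.796 V.
(Unloaded it would be 9.09 V; the load pulls it down.)

V_out ≈ 8.80 V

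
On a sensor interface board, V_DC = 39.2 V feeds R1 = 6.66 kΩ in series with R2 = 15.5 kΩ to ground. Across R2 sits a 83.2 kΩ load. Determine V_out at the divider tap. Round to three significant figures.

V_out ≈ 26.0 V

R2 ‖ R_L = (15.5 × 83.2)/(15.5 + 83.2) = 13.07 kΩ.
Now apply the divider: V_out = 39.2 × 0.6624 = 25.96 V.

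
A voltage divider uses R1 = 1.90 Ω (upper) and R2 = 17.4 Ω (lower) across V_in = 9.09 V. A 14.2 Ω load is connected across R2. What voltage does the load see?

R2 ‖ R_L = (17.4 × 14.2)/(17.4 + 14.2) = 7.819 Ω.
Now apply the divider: V_out = 9.09 × 0.8045 = 7.313 V.

V_out ≈ 7.31 V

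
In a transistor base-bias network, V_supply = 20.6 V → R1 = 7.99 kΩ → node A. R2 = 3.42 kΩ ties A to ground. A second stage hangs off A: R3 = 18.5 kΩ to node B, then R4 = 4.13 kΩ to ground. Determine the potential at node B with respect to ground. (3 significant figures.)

The second stage (R3 + R4 = 22.63 kΩ) loads node A in parallel with R2.
R2 ‖ (R3+R4) = 2.971 kΩ.
So V_A = 20.6 × 0.2711 = 5.584 V.
Then the unloaded second divider: V_B = V_A × R4/(R3+R4) = 5.584 × 0.1825 = 1.019 V.

V_B ≈ 1.02 V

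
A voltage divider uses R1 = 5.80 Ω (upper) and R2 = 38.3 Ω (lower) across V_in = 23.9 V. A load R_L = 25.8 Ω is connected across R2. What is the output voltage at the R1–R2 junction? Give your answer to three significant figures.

V_out ≈ 17.4 V

R2 ‖ R_L = (38.3 × 25.8)/(38.3 + 25.8) = 15.42 Ω.
Then V_out = V_in · R2'/(R1 + R2') = 23.9 × 15.42/21.22 = 17.37 V.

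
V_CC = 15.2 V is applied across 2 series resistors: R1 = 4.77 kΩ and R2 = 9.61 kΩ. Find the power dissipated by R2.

P ≈ 10.7 mW

Series current I = V_CC/ΣR = 15.2/14.38 = 1.057 mA.
P(R2) = I²·R2 = (1.057)² × 9.61 = 10.74 mW.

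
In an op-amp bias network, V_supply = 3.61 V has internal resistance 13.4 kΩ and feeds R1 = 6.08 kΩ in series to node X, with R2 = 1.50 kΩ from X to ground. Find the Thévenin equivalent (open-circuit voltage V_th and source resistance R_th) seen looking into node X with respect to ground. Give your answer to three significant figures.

V_th ≈ 0.258 V, R_th ≈ 1.39 kΩ

R1' = 13.4 + 6.08 = 19.48 kΩ (source resistance + R1).
V_th is the unloaded tap voltage: V_supply · R2/(R1'+R2) = 3.61 × 0.07150 = 0.2581 V.
Zeroing V_supply shorts the top of R1' to ground, so R_th = R1' ‖ R2 = 1.393 kΩ.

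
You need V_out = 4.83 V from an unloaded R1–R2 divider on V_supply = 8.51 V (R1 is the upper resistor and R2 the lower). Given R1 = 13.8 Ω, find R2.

R2 ≈ 18.1 Ω

V_out/V_supply = R2/(R1+R2) = 0.5676.
Rearranging, R2 = R1·k/(1−k) = 13.8 × 1.312 = 18.11 Ω.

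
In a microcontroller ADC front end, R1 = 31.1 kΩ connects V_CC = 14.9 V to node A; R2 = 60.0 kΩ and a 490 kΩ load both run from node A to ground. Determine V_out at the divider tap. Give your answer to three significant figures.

The load sits in parallel with R2, giving an effective lower resistance R2' = R2·R_L/(R2+R_L) = 53.45 kΩ.
Then V_out = V_CC · R2'/(R1 + R2') = 14.9 × 53.45/84.55 = 9.420 V.

V_out ≈ 9.42 V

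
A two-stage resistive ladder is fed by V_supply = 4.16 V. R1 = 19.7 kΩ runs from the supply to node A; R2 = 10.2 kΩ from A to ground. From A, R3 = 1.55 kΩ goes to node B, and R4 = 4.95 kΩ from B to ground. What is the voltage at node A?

Node A sees R2 in parallel with the series input of stage 2, R3 + R4 = 6.500 kΩ.
Effective lower resistance at A: R2 ‖ 6.500 = 3.970 kΩ.
First divider: V_A = V_supply · 3.970/(19.7 + 3.970) = 0.6977 V.

V_A ≈ 0.698 V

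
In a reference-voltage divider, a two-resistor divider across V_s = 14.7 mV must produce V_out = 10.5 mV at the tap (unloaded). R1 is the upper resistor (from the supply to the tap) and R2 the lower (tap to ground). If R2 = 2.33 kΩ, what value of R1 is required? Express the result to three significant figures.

Required fraction k = V_out/V_s = 0.7143.
Rearranging, R1 = R2·(1−k)/k = 2.33 × 0.4000 = 0.9320 kΩ.

R1 ≈ 0.932 kΩ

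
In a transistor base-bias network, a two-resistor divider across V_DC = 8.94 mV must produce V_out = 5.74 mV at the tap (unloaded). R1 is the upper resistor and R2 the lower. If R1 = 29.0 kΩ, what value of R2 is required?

V_out/V_DC = R2/(R1+R2) = 0.6421.
So R2 = R1 · V_out/(V_DC − V_out) = 29.0 × 5.74/(8.94 − 5.74) = 29.0 × 1.794 = 52.02 kΩ.

R2 ≈ 52.0 kΩ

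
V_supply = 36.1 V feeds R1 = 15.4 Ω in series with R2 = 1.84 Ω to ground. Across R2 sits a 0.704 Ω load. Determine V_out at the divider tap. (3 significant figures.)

V_out ≈ 1.16 V

R2 ‖ R_L = (1.84 × 0.704)/(1.84 + 0.704) = 0.5092 Ω.
Then V_out = V_supply · R2'/(R1 + R2') = 36.1 × 0.5092/15.91 = 1.155 V.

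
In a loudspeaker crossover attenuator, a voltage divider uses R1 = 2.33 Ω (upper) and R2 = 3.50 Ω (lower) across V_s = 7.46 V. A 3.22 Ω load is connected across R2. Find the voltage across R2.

V_out ≈ 3.12 V

R2 ‖ R_L = (3.50 × 3.22)/(3.50 + 3.22) = 1.677 Ω.
Then V_out = V_s · R2'/(R1 + R2') = 7.46 × 1.677/4.007 = 3.122 V.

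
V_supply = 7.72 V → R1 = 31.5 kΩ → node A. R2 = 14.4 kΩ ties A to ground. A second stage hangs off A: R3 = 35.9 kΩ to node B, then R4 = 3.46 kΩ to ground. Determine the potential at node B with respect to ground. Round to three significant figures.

V_B ≈ 0.170 V

The second stage (R3 + R4 = 39.36 kΩ) loads node A in parallel with R2.
R2 ‖ (R3+R4) = 10.54 kΩ.
V_A = 7.72 × 10.54/(31.5 + 10.54) = 1.936 V.
Stage 2 is unloaded, so V_B = V_A · R4/(R3+R4) = 1.936 × 3.46/39.36 = 0.1702 V.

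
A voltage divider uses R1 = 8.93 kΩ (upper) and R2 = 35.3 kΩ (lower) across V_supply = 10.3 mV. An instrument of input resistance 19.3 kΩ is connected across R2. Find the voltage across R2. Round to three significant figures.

V_out ≈ 6.00 mV

First combine the lower leg with the load: R2 ‖ R_L = 12.48 kΩ.
Voltage divider with the loaded lower leg: V_out = 10.3 × 12.48/(8.93 + 12.48) = 10.3 × 0.5829 = 6.003 mV.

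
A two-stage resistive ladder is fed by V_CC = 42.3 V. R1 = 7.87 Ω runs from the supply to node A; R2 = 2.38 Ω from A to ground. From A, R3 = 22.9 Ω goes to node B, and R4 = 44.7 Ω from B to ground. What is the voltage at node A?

V_A ≈ 9.56 V

Node A sees R2 in parallel with the series input of stage 2, R3 + R4 = 67.60 Ω.
Effective lower resistance at A: R2 ‖ 67.60 = 2.299 Ω.
So V_A = 42.3 × 0.2261 = 9.563 V.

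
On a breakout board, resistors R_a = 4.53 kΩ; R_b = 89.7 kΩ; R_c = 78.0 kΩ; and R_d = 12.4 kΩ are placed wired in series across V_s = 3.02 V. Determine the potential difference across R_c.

Series total: ΣR = 4.53 + 89.7 + 78.0 + 12.4 = 184.6 kΩ.
Voltage divider: V = V_s · (78.00 / 184.6) = 3.02 × 0.4225 = 1.276 V.

V ≈ 1.28 V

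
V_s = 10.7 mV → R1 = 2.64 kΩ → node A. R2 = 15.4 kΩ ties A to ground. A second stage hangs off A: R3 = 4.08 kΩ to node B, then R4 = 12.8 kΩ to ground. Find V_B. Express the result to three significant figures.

The second stage (R3 + R4 = 16.88 kΩ) loads node A in parallel with R2.
Effective lower resistance at A: R2 ‖ 16.88 = 8.053 kΩ.
So V_A = 10.7 × 0.7531 = 8.058 mV.
V_B = V_A × 0.7583 = 6.111 mV.

V_B ≈ 6.11 mV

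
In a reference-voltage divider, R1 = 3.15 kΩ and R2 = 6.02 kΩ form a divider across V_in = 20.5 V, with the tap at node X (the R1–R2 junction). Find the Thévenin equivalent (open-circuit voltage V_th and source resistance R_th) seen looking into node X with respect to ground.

Open-circuit (no load on X): V_th = V_in · R2/(R1 + R2) = 20.5 × 6.02/(3.150 + 6.02) = 13.46 V.
Looking into X with the source shorted: R_th = R1·R2/(R1+R2) = 3.150 × 6.02/9.170 = 2.068 kΩ.

V_th ≈ 13.5 V, R_th ≈ 2.07 kΩ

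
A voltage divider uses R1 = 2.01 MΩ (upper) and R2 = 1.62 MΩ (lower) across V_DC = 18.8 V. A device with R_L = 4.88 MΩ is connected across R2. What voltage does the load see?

V_out ≈ 7.09 V

R2 ‖ R_L = (1.62 × 4.88)/(1.62 + 4.88) = 1.216 MΩ.
Voltage divider with the loaded lower leg: V_out = 18.8 × 1.216/(2.01 + 1.216) = 18.8 × 0.3770 = 7.087 V.
(Unloaded it would be 8.39 V; the load pulls it down.)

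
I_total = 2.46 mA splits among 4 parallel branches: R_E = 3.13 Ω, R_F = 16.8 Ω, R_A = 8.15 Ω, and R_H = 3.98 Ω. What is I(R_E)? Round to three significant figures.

I ≈ 1.04 mA

Total conductance ΣG = 1/3.13 + 1/16.8 + 1/8.15 + 1/3.98 = 0.7530 (units of 1/Ω).
By the current-divider rule, I = I_total · G_k/ΣG = 2.46 × 0.4243 = 1.044 mA.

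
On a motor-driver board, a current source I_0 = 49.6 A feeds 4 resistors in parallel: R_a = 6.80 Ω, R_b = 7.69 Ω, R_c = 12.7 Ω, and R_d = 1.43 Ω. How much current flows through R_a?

I ≈ 6.91 A

Total conductance ΣG = 1/6.80 + 1/7.69 + 1/12.7 + 1/1.43 = 1.055 (units of 1/Ω).
By the current-divider rule, I = I_0 · G_k/ΣG = 49.6 × 0.1394 = 6.913 A.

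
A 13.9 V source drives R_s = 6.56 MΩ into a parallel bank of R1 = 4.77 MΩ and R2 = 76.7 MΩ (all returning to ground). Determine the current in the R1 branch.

I ≈ 1.18 µA

Equivalent of the parallel group: R_p = 4.491 MΩ.
Node voltage V_A = V_DC · R_p/(R_s + R_p) = 13.9 × 0.4064 = 5.649 V.
Branch current I = V_A/R1 = 5.649/4.77 = 1.184 µA.
(Equivalently: I_total = 1.258 µA, then current-divider fraction G_k/ΣG = 0.9415.)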